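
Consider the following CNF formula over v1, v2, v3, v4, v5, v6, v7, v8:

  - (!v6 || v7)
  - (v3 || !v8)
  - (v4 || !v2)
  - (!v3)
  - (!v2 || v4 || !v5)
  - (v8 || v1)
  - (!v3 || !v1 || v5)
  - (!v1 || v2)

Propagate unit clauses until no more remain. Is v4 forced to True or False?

True

(!v3) is a unit clause: v3 = False.
(v3 || !v8): since v3 = False, the clause reduces to (!v8). v8 = False.
In (v1 || v8), v8 is now false; v1 must hold, so v1 = True.
(v2 || !v1) with v1 = True leaves only v2, so v2 = True.
In (!v2 || v4), !v2 is now false; v4 must hold, so v4 = True.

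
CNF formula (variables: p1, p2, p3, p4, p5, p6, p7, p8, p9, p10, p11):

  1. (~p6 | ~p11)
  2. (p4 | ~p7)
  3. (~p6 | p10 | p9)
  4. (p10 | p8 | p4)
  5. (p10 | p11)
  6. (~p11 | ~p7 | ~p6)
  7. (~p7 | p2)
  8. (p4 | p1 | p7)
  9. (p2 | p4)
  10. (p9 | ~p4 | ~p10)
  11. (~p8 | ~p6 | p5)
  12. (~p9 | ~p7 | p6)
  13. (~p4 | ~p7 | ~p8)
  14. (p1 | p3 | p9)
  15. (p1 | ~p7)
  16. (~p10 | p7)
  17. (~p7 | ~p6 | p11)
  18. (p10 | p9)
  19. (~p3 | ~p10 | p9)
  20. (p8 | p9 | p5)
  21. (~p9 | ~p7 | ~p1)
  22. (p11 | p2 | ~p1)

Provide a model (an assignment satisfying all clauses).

p2 occurs only positively in the remaining clauses — set p2 = True.
Set p1 = True and propagate.
Branch on p3: take p3 = False.
For the remaining variables, p4 = True, p5 = False, p6 = False, p7 = False, p8 = False, p9 = True, p10 = False, p11 = True works.

p1=True, p2=True, p3=False, p4=True, p5=False, p6=False, p7=False, p8=False, p9=True, p10=False, p11=True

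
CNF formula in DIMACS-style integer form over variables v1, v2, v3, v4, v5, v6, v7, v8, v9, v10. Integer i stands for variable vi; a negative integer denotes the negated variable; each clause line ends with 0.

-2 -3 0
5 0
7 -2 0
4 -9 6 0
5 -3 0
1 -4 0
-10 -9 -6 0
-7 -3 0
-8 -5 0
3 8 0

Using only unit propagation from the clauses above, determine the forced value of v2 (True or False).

False

Unit clause (v5) sets v5 = True.
In (NOT v8 OR NOT v5), NOT v5 is now false; NOT v8 must hold, so v8 = False.
(v8 OR v3) with v8 = False leaves only v3, so v3 = True.
From (NOT v3 OR NOT v2) and v3 = True: v2 = False.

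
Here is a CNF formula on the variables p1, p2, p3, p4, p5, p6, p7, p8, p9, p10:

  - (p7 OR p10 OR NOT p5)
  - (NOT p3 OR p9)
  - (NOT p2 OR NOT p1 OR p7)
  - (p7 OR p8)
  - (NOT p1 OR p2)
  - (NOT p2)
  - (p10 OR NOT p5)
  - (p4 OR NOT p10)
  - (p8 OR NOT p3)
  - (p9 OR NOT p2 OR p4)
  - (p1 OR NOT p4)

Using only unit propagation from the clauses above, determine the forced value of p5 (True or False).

Unit clause (NOT p2) sets p2 = False.
In (p2 OR NOT p1), p2 is now false; NOT p1 must hold, so p1 = False.
From (NOT p4 OR p1) and p1 = False: p4 = False.
(p4 OR NOT p10): since p4 = False, the clause reduces to (NOT p10). p10 = False.
(p10 OR NOT p5): since p10 = False, the clause reduces to (NOT p5). p5 = False.

False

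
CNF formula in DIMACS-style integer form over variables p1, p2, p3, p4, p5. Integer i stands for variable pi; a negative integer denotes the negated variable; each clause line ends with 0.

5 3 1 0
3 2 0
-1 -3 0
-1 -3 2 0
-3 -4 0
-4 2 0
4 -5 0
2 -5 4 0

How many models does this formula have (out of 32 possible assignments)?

6

The models are:
  p1=F p2=F p3=T p4=F p5=F
  p1=F p2=T p3=F p4=T p5=T
  p1=F p2=T p3=T p4=F p5=F
  p1=T p2=T p3=F p4=F p5=F
  p1=T p2=T p3=F p4=T p5=F
  p1=T p2=T p3=F p4=T p5=T
Count: 6.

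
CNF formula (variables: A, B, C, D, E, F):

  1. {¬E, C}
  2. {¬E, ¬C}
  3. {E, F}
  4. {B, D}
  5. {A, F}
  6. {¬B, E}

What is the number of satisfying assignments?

4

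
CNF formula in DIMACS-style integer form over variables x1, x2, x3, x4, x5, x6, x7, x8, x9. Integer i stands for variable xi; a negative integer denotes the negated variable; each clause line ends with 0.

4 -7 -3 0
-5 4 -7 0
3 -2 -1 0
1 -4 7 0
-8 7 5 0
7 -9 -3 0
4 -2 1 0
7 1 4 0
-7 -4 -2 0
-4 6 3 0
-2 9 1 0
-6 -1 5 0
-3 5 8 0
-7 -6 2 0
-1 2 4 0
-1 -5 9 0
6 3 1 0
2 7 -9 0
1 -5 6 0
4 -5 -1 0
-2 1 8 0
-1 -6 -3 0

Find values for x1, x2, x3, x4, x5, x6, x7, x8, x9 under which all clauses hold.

x1 = F  x2 = F  x3 = T  x4 = T  x5 = F  x6 = F  x7 = T  x8 = T  x9 = T

Set x1 = False and propagate.
Branch on x2: take x2 = False.
Try x3 = True.
The remaining clauses are satisfied by x4 = True, x5 = False, x6 = False, x7 = True, x8 = True, x9 = True.
Every clause has at least one true literal under this assignment.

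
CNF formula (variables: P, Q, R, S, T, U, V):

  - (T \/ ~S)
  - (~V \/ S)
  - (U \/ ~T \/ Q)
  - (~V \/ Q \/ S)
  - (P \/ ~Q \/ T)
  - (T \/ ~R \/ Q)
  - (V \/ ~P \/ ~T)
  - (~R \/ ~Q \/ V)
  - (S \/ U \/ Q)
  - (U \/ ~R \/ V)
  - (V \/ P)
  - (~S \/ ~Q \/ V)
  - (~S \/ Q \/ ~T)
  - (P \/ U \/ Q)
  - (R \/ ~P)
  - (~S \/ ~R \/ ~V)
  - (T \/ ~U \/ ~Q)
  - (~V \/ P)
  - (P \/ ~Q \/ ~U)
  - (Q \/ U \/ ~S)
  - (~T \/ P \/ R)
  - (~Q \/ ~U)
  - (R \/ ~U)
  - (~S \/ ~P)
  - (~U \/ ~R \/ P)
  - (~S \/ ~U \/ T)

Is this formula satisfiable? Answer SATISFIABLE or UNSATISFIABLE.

UNSATISFIABLE

Q = True:
  V = True:
    propagation gives S=True, T=True, R=False, P=False; an empty clause results — contradiction.
  V = False:
    propagation gives R=False, P=True; an empty clause results — contradiction.
Q = False:
  S = True:
    propagation gives T=True; an empty clause results — contradiction.
  S = False:
    propagation gives V=False, U=True, P=True, T=False; an empty clause results — contradiction.
Every branch closes, so no satisfying assignment exists.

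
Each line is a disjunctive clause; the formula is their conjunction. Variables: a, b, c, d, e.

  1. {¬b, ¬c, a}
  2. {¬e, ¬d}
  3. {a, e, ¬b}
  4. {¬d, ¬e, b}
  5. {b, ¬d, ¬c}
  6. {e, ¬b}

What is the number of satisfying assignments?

Split on b, then e.
  b=T, e=T: remaining (a,c,d) ∈ {(F,F,F); (T,F,F); (T,T,F)} — 3.
  b=T, e=F: a clause becomes empty — 0.
  b=F, e=T: remaining (a,c,d) ∈ {(F,F,F); (F,T,F); (T,F,F); (T,T,F)} — 4.
  b=F, e=F: a free; 3 ways for (c,d) × 2^1 = 6.
Total: 3 + 0 + 4 + 6 = 13.

13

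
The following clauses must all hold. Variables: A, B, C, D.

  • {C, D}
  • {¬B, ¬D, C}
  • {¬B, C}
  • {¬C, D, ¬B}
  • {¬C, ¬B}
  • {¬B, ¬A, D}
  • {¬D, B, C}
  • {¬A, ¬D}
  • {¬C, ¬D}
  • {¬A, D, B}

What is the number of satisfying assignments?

1

The models are:
  A=0 B=0 C=1 D=0
That's 1 in total.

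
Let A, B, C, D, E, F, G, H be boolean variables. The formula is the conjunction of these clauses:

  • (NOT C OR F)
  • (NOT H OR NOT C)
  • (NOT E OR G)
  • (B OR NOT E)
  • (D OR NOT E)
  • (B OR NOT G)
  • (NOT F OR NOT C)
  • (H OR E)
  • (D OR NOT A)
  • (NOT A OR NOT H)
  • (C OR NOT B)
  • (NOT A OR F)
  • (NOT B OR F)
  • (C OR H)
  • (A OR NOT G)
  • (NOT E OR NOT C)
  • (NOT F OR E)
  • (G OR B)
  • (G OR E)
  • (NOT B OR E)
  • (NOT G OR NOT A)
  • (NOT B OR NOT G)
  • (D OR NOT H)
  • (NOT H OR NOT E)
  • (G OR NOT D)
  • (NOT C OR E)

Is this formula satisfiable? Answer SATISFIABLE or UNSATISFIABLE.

UNSATISFIABLE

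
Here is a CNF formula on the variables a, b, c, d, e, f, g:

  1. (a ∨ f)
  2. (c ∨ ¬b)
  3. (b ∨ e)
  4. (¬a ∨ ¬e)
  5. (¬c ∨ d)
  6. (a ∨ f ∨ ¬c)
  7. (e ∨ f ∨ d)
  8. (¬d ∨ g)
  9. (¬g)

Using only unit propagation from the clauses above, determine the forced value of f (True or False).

(¬g) is a unit clause: g = False.
In (g ∨ ¬d), g is now false; ¬d must hold, so d = False.
In (¬c ∨ d), d is now false; ¬c must hold, so c = False.
In (c ∨ ¬b), c is now false; ¬b must hold, so b = False.
From (b ∨ e) and b = False: e = True.
(¬e ∨ ¬a) with e = True leaves only ¬a, so a = False.
(a ∨ f) with a = False leaves only f, so f = True.

True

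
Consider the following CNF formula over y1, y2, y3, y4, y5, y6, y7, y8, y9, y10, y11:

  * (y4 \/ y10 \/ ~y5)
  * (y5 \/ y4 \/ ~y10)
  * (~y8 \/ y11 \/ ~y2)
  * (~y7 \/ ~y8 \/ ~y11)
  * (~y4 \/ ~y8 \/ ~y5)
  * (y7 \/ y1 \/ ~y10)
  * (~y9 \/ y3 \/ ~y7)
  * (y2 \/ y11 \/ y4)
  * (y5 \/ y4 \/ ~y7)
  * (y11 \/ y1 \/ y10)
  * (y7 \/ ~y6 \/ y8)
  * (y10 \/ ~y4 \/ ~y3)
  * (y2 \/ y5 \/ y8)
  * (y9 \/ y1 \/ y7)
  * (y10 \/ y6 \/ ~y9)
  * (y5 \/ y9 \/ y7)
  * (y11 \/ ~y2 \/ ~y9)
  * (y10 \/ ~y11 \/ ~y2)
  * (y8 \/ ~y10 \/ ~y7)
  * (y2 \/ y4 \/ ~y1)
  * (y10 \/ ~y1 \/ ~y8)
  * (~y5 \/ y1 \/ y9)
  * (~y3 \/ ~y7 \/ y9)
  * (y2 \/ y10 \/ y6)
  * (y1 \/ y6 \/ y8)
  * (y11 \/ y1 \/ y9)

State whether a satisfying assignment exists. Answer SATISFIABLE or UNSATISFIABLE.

Branch on y1: take y1 = True.
Try y2 = True.
For the remaining variables, y3 = False, y4 = True, y5 = True, y6 = False, y7 = False, y8 = False, y9 = False, y10 = True, y11 = False works.
So y1=1, y2=1, y3=0, y4=1, y5=1, y6=0, y7=0, y8=0, y9=0, y10=1, y11=0 is a satisfying assignment.

SATISFIABLE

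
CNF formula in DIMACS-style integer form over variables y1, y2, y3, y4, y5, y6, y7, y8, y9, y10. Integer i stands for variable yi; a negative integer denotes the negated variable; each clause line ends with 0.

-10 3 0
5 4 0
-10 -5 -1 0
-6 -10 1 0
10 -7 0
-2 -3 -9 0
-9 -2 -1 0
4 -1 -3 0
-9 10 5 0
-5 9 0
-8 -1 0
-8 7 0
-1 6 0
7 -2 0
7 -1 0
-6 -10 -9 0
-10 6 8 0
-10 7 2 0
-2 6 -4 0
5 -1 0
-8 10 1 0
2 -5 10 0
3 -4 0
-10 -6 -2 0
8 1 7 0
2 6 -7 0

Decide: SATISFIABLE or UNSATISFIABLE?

y10 = True:
  y1 = True:
    propagation gives y5=False; an empty clause results — contradiction.
  y1 = False:
    propagation gives y6=False, y8=True, y7=True, y2=True; an empty clause results — contradiction.
y10 = False:
  propagation gives y7=False, y8=False, y2=False, y1=False; an empty clause results — contradiction.
Every branch closes, so no satisfying assignment exists.

UNSATISFIABLE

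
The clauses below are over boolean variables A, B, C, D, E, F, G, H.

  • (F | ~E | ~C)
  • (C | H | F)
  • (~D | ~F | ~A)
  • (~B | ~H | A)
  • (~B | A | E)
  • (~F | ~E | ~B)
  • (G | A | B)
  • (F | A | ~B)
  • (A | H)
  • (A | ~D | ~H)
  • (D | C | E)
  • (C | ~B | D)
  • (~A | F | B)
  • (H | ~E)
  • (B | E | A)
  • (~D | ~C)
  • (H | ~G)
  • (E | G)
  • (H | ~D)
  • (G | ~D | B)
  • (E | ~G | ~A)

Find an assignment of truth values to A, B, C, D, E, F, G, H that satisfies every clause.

A=True, B=False, C=True, D=False, E=True, F=True, G=False, H=True

Check each clause:
  1. (F | ~C | ~E) — F is true.
  2. (H | C | F) — H is true.
  3. (~F | ~A | ~D) — ~D is true.
  4. (~H | A | ~B) — A is true.
  5. (~B | E | A) — A is true.
  6. (~F | ~E | ~B) — ~B is true.
  7. (B | A | G) — A is true.
  8. (F | A | ~B) — A is true.
  9. (H | A) — H is true.
  10. (~D | ~H | A) — A is true.
  11. (E | C | D) — C is true.
  12. (D | ~B | C) — C is true.
  13. (F | B | ~A) — F is true.
  14. (H | ~E) — H is true.
  15. (E | A | B) — A is true.
  16. (~D | ~C) — ~D is true.
  17. (~G | H) — H is true.
  18. (E | G) — E is true.
  19. (~D | H) — H is true.
  20. (~D | G | B) — ~D is true.
  21. (~G | E | ~A) — ~G is true.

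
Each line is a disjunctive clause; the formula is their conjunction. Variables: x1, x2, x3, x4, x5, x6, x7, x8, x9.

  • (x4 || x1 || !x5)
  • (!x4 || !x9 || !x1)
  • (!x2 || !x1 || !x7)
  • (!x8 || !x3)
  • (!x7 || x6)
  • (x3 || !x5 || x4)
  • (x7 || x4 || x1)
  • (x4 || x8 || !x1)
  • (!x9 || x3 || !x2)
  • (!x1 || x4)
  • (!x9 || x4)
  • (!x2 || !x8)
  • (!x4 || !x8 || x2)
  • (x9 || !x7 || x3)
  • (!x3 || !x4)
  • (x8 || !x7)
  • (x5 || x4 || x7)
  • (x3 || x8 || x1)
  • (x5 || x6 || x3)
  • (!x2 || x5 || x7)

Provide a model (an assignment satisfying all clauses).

x1 = True  x2 = False  x3 = False  x4 = True  x5 = True  x6 = False  x7 = False  x8 = False  x9 = False

Try x1 = True.
  then x4 is forced to True.
  then x9 is forced to False.
  then x3 is forced to False.
  then x7 is forced to False.
Try x2 = False.
  then x8 is forced to False.
Branch on x5: take x5 = True.
x6 is now unconstrained; take x6 = False.
Every clause has at least one true literal under this assignment.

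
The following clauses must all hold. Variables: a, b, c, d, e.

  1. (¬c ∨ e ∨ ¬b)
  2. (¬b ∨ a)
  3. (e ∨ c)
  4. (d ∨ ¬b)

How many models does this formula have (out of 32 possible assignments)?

Split on b, then c.
  b=T, c=T: remaining (a,d,e) ∈ {(T,T,T)} — 1.
  b=T, c=F: remaining (a,d,e) ∈ {(T,T,T)} — 1.
  b=F, c=T: a, d, e free → 2^3 = 8.
  b=F, c=F: remaining (a,d,e) ∈ {(F,F,T); (F,T,T); (T,F,T); (T,T,T)} — 4.
Total: 1 + 1 + 8 + 4 = 14.

14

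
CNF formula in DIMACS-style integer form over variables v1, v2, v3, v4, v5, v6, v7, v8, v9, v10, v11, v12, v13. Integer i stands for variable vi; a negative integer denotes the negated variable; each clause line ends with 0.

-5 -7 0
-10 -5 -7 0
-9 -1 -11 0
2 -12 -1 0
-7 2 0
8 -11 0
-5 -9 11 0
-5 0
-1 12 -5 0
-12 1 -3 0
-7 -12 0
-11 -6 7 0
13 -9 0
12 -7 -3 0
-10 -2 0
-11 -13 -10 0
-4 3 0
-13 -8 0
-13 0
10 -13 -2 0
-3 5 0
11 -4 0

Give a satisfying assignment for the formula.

v1 = 0  v2 = 0  v3 = 0  v4 = 0  v5 = 0  v6 = 1  v7 = 0  v8 = 1  v9 = 0  v10 = 0  v11 = 0  v12 = 1  v13 = 0

Check each clause:
  1. (~v5 | ~v7) — ~v7 is true.
  2. (~v7 | ~v5 | ~v10) — ~v7 is true.
  3. (~v1 | ~v11 | ~v9) — ~v11 is true.
  4. (~v12 | ~v1 | v2) — ~v1 is true.
  5. (v2 | ~v7) — ~v7 is true.
  6. (~v11 | v8) — v8 is true.
  7. (~v9 | ~v5 | v11) — ~v5 is true.
  8. (~v5) — ~v5 is true.
  9. (v12 | ~v5 | ~v1) — ~v5 is true.
  10. (~v3 | v1 | ~v12) — ~v3 is true.
  11. (~v12 | ~v7) — ~v7 is true.
  12. (v7 | ~v11 | ~v6) — ~v11 is true.
  13. (v13 | ~v9) — ~v9 is true.
  14. (v12 | ~v3 | ~v7) — ~v7 is true.
  15. (~v10 | ~v2) — ~v2 is true.
  16. (~v11 | ~v13 | ~v10) — ~v13 is true.
  17. (v3 | ~v4) — ~v4 is true.
  18. (~v13 | ~v8) — ~v13 is true.
  19. (~v13) — ~v13 is true.
  20. (~v13 | v10 | ~v2) — ~v13 is true.
  21. (~v3 | v5) — ~v3 is true.
  22. (~v4 | v11) — ~v4 is true.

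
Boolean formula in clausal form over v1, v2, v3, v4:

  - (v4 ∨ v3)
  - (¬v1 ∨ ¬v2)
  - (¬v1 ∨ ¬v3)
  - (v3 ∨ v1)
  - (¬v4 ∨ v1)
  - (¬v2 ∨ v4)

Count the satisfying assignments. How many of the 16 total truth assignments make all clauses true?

2

Satisfying assignments:
  v1=F v2=F v3=T v4=F
  v1=T v2=F v3=F v4=T
Count: 2.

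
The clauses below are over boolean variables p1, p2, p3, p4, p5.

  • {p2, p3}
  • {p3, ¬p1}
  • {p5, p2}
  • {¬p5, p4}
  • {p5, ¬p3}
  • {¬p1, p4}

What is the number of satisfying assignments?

7

The models are:
  p1=F p2=F p3=T p4=T p5=T
  p1=F p2=T p3=F p4=F p5=F
  p1=F p2=T p3=F p4=T p5=F
  p1=F p2=T p3=F p4=T p5=T
  p1=F p2=T p3=T p4=T p5=T
  p1=T p2=F p3=T p4=T p5=T
  p1=T p2=T p3=T p4=T p5=T
Count: 7.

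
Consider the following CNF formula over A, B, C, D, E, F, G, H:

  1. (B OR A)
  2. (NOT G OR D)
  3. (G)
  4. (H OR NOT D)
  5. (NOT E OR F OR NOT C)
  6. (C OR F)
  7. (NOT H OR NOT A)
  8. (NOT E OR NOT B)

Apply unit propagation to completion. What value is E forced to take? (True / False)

False

(G) is a unit clause: G = True.
(D OR NOT G): since G = True, the clause reduces to (D). D = True.
(NOT D OR H) with D = True leaves only H, so H = True.
From (NOT H OR NOT A) and H = True: A = False.
(B OR A) with A = False leaves only B, so B = True.
From (NOT B OR NOT E) and B = True: E = False.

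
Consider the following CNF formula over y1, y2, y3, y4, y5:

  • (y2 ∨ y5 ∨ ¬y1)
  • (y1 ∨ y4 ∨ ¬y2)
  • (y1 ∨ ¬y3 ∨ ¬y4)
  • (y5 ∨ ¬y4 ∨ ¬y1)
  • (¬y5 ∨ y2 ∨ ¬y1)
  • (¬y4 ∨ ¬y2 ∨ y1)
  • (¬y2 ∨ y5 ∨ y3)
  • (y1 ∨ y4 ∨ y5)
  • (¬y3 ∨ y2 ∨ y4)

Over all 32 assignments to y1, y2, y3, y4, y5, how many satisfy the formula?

The models are:
  y1=F y2=F y3=F y4=F y5=T
  y1=F y2=F y3=F y4=T y5=F
  y1=F y2=F y3=F y4=T y5=T
  y1=T y2=T y3=F y4=F y5=T
  y1=T y2=T y3=F y4=T y5=T
  y1=T y2=T y3=T y4=F y5=F
  y1=T y2=T y3=T y4=F y5=T
  y1=T y2=T y3=T y4=T y5=T
That's 8 in total.

8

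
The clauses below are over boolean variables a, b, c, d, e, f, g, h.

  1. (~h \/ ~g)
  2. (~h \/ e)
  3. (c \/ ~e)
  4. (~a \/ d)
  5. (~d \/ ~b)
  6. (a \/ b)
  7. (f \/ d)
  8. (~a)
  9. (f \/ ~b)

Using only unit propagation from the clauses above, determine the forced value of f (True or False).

Unit clause (~a) sets a = False.
(b \/ a) with a = False leaves only b, so b = True.
(~b \/ ~d) with b = True leaves only ~d, so d = False.
(d \/ f) with d = False leaves only f, so f = True.

True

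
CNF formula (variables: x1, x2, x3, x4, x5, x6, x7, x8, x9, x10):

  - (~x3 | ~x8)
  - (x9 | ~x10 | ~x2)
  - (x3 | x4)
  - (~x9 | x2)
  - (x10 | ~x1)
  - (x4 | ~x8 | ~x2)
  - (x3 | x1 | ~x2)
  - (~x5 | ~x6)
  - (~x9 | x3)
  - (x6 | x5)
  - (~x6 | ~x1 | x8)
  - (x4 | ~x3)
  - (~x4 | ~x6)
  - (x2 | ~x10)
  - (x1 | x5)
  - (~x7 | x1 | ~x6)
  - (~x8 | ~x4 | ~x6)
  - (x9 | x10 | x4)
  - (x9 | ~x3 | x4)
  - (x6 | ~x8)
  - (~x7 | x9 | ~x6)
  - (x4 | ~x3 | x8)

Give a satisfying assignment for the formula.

Set x1 = False and propagate.
  then x5 is forced to True.
  then x6 is forced to False.
  then x8 is forced to False.
For the remaining variables, x2 = False, x3 = True, x4 = True, x7 = True, x9 = False, x10 = False works.
Check each clause:
  1. (~x3 | ~x8) — ~x8 is true.
  2. (x9 | ~x10 | ~x2) — ~x2 is true.
  3. (x3 | x4) — x3 is true.
  4. (~x9 | x2) — ~x9 is true.
  5. (~x1 | x10) — ~x1 is true.
  6. (~x8 | x4 | ~x2) — ~x8 is true.
  7. (x3 | x1 | ~x2) — x3 is true.
  8. (~x6 | ~x5) — ~x6 is true.
  9. (x3 | ~x9) — x3 is true.
  10. (x6 | x5) — x5 is true.
  11. (x8 | ~x1 | ~x6) — ~x6 is true.
  12. (x4 | ~x3) — x4 is true.
  13. (~x6 | ~x4) — ~x6 is true.
  14. (~x10 | x2) — ~x10 is true.
  15. (x1 | x5) — x5 is true.
  16. (~x7 | x1 | ~x6) — ~x6 is true.
  17. (~x6 | ~x4 | ~x8) — ~x8 is true.
  18. (x4 | x9 | x10) — x4 is true.
  19. (x4 | x9 | ~x3) — x4 is true.
  20. (~x8 | x6) — ~x8 is true.
  21. (x9 | ~x6 | ~x7) — ~x6 is true.
  22. (~x3 | x4 | x8) — x4 is true.

x1 = False, x2 = False, x3 = True, x4 = True, x5 = True, x6 = False, x7 = True, x8 = False, x9 = False, x10 = False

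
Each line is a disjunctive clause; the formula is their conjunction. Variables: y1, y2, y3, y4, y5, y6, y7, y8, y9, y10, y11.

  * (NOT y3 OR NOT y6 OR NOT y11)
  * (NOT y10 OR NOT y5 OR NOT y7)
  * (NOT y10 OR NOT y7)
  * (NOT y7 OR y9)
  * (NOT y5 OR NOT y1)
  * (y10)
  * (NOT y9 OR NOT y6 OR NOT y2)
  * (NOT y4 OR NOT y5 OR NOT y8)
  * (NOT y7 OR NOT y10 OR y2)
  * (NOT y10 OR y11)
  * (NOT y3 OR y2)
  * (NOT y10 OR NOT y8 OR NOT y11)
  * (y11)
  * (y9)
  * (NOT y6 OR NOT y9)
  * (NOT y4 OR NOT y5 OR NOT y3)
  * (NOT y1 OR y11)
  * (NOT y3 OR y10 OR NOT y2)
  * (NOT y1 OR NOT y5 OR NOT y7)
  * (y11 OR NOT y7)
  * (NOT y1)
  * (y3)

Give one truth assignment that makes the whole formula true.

y1=False, y2=True, y3=True, y4=False, y5=False, y6=False, y7=False, y8=False, y9=True, y10=True, y11=True

The clause (y10) is unit: y10 must be True.
The clause (NOT y7) is unit: y7 must be False.
Unit propagation: (y11) forces y11 = True.
The clause (NOT y8) is unit: y8 must be False.
Unit propagation: (y9) forces y9 = True.
The clause (NOT y6) is unit: y6 must be False.
The clause (NOT y1) is unit: y1 must be False.
(y3) is a unit clause, so y3 = True.
(y2) is a unit clause, so y2 = True.
Pure literal: y4 appears only negated; assign y4 = False.
y5 occurs only negated in the remaining clauses — set y5 = False.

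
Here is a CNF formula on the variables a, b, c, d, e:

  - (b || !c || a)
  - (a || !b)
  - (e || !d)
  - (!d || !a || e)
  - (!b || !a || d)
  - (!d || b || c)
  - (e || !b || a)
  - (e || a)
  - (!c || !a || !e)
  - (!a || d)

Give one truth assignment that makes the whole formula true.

a=0  b=0  c=0  d=0  e=1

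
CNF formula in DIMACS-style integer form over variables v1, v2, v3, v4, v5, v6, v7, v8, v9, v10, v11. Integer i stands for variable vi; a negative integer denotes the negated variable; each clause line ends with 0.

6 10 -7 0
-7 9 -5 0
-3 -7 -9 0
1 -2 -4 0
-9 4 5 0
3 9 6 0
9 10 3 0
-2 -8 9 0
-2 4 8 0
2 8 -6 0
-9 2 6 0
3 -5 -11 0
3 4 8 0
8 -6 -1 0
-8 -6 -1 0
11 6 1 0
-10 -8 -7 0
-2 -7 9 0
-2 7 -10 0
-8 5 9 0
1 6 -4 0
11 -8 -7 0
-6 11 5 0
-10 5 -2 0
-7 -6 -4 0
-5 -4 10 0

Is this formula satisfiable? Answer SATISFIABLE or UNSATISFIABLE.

Branch on v1: take v1 = True.
Try v2 = False.
Try v3 = True.
The remaining clauses are satisfied by v4 = True, v5 = False, v6 = False, v7 = False, v8 = False, v9 = False, v10 = True, v11 = False.
So v1=True, v2=False, v3=True, v4=True, v5=False, v6=False, v7=False, v8=False, v9=False, v10=True, v11=False is a satisfying assignment.

SATISFIABLE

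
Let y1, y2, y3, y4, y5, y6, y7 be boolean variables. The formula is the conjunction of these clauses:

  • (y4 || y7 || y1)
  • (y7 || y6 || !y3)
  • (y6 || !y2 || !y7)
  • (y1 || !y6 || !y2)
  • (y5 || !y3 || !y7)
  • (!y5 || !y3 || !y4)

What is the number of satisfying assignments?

Split on y7, then y3.
  y7=T, y3=T: 5 of the 32 assignments to (y1,y2,y4,y5,y6) work.
  y7=T, y3=F: y4, y5 free; 5 ways for (y1,y2,y6) × 2^2 = 20.
  y7=F, y3=T: 7 of the 32 assignments to (y1,y2,y4,y5,y6) work.
  y7=F, y3=F: y5 free; 11 ways for (y1,y2,y4,y6) × 2^1 = 22.
Total: 5 + 20 + 7 + 22 = 54.

54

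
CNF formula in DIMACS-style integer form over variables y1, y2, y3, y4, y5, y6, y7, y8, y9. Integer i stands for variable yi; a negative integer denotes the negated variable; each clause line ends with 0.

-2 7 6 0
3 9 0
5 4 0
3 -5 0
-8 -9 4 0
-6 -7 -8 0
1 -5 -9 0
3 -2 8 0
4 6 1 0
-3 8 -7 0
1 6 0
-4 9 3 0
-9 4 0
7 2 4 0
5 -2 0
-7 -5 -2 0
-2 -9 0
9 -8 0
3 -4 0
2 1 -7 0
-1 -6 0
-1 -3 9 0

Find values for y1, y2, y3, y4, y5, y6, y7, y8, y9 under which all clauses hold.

y1=True  y2=False  y3=True  y4=True  y5=True  y6=False  y7=False  y8=True  y9=True

Check each clause:
  1. (¬y2 ∨ y6 ∨ y7) — ¬y2 is true.
  2. (y3 ∨ y9) — y9 is true.
  3. (y4 ∨ y5) — y4 is true.
  4. (y3 ∨ ¬y5) — y3 is true.
  5. (y4 ∨ ¬y8 ∨ ¬y9) — y4 is true.
  6. (¬y7 ∨ ¬y6 ∨ ¬y8) — ¬y7 is true.
  7. (¬y9 ∨ ¬y5 ∨ y1) — y1 is true.
  8. (y3 ∨ y8 ∨ ¬y2) — y8 is true.
  9. (y1 ∨ y6 ∨ y4) — y1 is true.
  10. (¬y3 ∨ y8 ∨ ¬y7) — y8 is true.
  11. (y6 ∨ y1) — y1 is true.
  12. (y3 ∨ ¬y4 ∨ y9) — y9 is true.
  13. (¬y9 ∨ y4) — y4 is true.
  14. (y7 ∨ y2 ∨ y4) — y4 is true.
  15. (y5 ∨ ¬y2) — y5 is true.
  16. (¬y2 ∨ ¬y5 ∨ ¬y7) — ¬y7 is true.
  17. (¬y9 ∨ ¬y2) — ¬y2 is true.
  18. (¬y8 ∨ y9) — y9 is true.
  19. (¬y4 ∨ y3) — y3 is true.
  20. (y2 ∨ ¬y7 ∨ y1) — y1 is true.
  21. (¬y1 ∨ ¬y6) — ¬y6 is true.
  22. (y9 ∨ ¬y3 ∨ ¬y1) — y9 is true.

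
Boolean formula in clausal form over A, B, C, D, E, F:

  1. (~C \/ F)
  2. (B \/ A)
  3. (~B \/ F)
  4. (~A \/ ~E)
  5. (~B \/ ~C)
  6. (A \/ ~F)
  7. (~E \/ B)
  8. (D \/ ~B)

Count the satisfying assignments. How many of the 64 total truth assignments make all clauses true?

The models are:
  A=T B=F C=F D=F E=F F=F
  A=T B=F C=F D=F E=F F=T
  A=T B=F C=F D=T E=F F=F
  A=T B=F C=F D=T E=F F=T
  A=T B=F C=T D=F E=F F=T
  A=T B=F C=T D=T E=F F=T
  A=T B=T C=F D=T E=F F=T
That's 7 in total.

7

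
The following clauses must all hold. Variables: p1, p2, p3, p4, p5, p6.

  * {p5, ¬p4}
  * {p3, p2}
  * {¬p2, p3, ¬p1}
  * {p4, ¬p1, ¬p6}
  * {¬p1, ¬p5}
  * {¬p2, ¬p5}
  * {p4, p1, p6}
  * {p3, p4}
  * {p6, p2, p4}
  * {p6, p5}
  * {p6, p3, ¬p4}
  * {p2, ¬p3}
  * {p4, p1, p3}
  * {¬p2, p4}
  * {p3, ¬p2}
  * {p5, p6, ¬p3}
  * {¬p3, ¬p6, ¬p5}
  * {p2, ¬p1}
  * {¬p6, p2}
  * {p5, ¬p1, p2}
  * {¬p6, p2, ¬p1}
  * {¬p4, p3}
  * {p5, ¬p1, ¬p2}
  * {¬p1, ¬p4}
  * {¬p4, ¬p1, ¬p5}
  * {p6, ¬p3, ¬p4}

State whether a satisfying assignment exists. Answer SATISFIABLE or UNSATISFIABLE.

p2 = True:
  propagation gives p5=False, p4=False; an empty clause results — contradiction.
p2 = False:
  propagation gives p3=True; an empty clause results — contradiction.
Every branch closes, so no satisfying assignment exists.

UNSATISFIABLE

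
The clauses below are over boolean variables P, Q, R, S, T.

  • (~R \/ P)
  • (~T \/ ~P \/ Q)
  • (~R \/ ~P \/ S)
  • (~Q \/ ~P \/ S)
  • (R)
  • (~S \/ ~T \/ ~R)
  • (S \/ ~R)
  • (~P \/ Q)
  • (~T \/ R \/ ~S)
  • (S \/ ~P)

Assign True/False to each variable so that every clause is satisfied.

(R) is a unit clause, so R = True.
Unit propagation: (P) forces P = True.
(S) is a unit clause, so S = True.
The clause (~T) is unit: T must be False.
The clause (Q) is unit: Q must be True.

P = T, Q = T, R = T, S = T, T = F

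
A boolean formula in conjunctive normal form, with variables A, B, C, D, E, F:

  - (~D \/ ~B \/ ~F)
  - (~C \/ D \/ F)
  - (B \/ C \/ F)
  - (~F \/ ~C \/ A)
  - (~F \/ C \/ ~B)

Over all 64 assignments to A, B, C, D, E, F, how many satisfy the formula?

Case analysis on F and C:
  F=T, C=T: E free; 3 ways for (A,B,D) × 2^1 = 6.
  F=T, C=F: forces B=F; A, D, E free → 2^3 = 8.
  F=F, C=T: forces D=T; A, B, E free → 2^3 = 8.
  F=F, C=F: forces B=T; A, D, E free → 2^3 = 8.
Total: 6 + 8 + 8 + 8 = 30.

30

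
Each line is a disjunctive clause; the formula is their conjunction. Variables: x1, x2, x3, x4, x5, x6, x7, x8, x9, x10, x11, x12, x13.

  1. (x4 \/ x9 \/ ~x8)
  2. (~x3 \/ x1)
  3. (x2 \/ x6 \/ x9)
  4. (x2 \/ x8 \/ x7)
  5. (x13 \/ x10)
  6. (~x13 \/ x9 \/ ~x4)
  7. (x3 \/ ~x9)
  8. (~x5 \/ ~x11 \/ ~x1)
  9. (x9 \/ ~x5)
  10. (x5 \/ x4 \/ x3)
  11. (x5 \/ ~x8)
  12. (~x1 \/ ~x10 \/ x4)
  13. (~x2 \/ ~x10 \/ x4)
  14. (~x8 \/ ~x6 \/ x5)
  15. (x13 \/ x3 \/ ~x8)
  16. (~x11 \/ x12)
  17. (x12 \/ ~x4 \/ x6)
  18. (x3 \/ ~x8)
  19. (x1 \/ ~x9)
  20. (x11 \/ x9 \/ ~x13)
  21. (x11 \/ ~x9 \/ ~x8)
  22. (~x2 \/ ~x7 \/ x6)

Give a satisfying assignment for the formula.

x1=True, x2=False, x3=True, x4=False, x5=False, x6=False, x7=True, x8=False, x9=True, x10=False, x11=False, x12=False, x13=True

Check each clause:
  1. (x4 \/ x9 \/ ~x8) — ~x8 is true.
  2. (x1 \/ ~x3) — x1 is true.
  3. (x6 \/ x2 \/ x9) — x9 is true.
  4. (x7 \/ x2 \/ x8) — x7 is true.
  5. (x10 \/ x13) — x13 is true.
  6. (~x4 \/ x9 \/ ~x13) — x9 is true.
  7. (x3 \/ ~x9) — x3 is true.
  8. (~x11 \/ ~x5 \/ ~x1) — ~x5 is true.
  9. (x9 \/ ~x5) — x9 is true.
  10. (x3 \/ x5 \/ x4) — x3 is true.
  11. (~x8 \/ x5) — ~x8 is true.
  12. (~x10 \/ ~x1 \/ x4) — ~x10 is true.
  13. (~x10 \/ x4 \/ ~x2) — ~x2 is true.
  14. (~x6 \/ x5 \/ ~x8) — ~x8 is true.
  15. (x13 \/ x3 \/ ~x8) — ~x8 is true.
  16. (~x11 \/ x12) — ~x11 is true.
  17. (~x4 \/ x12 \/ x6) — ~x4 is true.
  18. (x3 \/ ~x8) — ~x8 is true.
  19. (~x9 \/ x1) — x1 is true.
  20. (x9 \/ ~x13 \/ x11) — x9 is true.
  21. (~x9 \/ ~x8 \/ x11) — ~x8 is true.
  22. (x6 \/ ~x7 \/ ~x2) — ~x2 is true.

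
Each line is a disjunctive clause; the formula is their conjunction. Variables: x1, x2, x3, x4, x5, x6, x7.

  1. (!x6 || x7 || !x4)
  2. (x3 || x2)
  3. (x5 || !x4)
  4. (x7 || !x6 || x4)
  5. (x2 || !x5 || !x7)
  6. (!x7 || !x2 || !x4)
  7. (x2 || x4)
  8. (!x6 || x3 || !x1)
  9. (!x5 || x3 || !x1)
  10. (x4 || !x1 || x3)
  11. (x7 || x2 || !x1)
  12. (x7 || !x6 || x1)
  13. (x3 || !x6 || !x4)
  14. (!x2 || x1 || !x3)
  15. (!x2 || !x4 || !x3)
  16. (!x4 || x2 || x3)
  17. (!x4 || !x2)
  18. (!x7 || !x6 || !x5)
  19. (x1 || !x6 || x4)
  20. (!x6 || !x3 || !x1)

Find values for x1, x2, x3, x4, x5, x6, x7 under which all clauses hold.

x1 = True, x2 = True, x3 = True, x4 = False, x5 = True, x6 = False, x7 = False

x6 occurs only negated in the remaining clauses — set x6 = False.
Set x1 = True and propagate.
Try x2 = True.
  then x4 is forced to False.
  then x3 is forced to True.
x5, x7 are now unconstrained; take x5 = True, x7 = False.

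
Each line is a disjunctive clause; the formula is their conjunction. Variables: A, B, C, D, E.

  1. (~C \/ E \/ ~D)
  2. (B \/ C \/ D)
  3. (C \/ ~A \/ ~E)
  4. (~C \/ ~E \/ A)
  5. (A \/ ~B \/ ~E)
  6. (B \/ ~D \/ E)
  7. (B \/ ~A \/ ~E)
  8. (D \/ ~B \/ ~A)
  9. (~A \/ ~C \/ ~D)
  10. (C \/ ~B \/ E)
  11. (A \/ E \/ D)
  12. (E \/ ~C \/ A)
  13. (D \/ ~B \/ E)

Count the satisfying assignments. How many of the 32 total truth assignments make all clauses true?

The models are:
  A=0 B=0 C=0 D=1 E=1
  A=1 B=0 C=1 D=0 E=0
That's 2 in total.

2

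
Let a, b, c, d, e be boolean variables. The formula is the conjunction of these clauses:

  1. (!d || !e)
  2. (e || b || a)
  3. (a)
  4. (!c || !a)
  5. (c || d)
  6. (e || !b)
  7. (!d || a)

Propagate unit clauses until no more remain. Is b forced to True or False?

False

(a) is a unit clause: a = True.
In (!c || !a), !a is now false; !c must hold, so c = False.
(d || c) with c = False leaves only d, so d = True.
(!e || !d): since d = True, the clause reduces to (!e). e = False.
(!b || e) with e = False leaves only !b, so b = False.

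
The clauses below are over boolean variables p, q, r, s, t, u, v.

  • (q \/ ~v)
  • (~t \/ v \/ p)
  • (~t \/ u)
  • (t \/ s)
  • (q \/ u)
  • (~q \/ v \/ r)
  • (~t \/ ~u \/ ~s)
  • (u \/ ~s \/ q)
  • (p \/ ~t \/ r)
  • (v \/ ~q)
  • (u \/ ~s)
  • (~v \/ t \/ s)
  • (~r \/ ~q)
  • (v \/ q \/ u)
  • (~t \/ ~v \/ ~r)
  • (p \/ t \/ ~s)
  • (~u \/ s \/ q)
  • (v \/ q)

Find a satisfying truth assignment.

p=1, q=1, r=0, s=0, t=1, u=1, v=1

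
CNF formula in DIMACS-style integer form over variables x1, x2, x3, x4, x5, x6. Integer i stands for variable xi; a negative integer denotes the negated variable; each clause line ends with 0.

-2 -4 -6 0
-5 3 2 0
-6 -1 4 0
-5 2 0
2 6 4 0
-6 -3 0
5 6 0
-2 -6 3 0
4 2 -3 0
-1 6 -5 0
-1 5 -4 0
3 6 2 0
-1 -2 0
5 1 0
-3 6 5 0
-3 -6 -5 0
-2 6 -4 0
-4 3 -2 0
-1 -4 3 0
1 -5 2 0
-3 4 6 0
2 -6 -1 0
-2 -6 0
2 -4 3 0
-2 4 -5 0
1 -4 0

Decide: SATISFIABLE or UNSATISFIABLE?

UNSATISFIABLE

x2 = True:
  propagation gives x1=False, x5=True, x6=False, x4=False; an empty clause results — contradiction.
x2 = False:
  propagation gives x5=False, x6=True, x3=False, x1=True; an empty clause results — contradiction.
Every branch closes, so no satisfying assignment exists.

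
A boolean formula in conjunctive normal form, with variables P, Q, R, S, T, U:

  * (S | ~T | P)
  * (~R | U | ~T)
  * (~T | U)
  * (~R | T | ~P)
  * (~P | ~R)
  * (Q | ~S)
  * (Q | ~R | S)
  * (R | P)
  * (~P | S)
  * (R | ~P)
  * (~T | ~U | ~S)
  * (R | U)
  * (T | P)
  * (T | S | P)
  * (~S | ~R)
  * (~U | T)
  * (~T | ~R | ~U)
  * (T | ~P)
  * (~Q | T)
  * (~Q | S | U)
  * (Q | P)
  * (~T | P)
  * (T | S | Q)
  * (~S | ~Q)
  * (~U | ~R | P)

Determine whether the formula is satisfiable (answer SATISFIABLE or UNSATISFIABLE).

T = True:
  propagation gives U=True, S=False, P=True; an empty clause results — contradiction.
T = False:
  propagation gives P=True; an empty clause results — contradiction.
Every branch closes, so no satisfying assignment exists.

UNSATISFIABLE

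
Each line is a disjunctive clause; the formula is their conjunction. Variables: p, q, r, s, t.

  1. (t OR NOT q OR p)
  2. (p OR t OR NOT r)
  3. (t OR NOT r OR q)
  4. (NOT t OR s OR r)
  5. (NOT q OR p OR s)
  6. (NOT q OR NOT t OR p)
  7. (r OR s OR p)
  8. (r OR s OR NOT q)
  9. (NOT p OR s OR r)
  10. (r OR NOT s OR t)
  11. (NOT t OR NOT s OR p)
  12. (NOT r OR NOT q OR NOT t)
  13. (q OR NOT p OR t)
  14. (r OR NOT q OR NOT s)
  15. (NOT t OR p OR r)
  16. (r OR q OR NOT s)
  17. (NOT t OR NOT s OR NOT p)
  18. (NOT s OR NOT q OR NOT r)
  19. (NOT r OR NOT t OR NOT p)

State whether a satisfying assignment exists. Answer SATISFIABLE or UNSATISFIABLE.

SATISFIABLE

Try p = True.
Try q = True.
For the remaining variables, r = True, s = False, t = False works.
Every clause has at least one true literal under this assignment.
So p=1  q=1  r=1  s=0  t=0 is a satisfying assignment.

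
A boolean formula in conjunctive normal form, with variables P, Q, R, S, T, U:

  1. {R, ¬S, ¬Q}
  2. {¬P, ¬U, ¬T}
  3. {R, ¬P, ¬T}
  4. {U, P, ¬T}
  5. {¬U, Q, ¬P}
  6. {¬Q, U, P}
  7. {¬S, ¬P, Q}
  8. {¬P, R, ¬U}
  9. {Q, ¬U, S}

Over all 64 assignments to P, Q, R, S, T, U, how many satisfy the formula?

Case analysis on P and U:
  P=T, U=T: remaining (Q,R,S,T) ∈ {(T,T,F,F); (T,T,T,F)} — 2.
  P=T, U=F: 8 of the 16 assignments to (Q,R,S,T) work.
  P=F, U=T: T free; 5 ways for (Q,R,S) × 2^1 = 10.
  P=F, U=F: remaining (Q,R,S,T) ∈ {(F,F,F,F); (F,F,T,F); (F,T,F,F); (F,T,T,F)} — 4.
Total: 2 + 8 + 10 + 4 = 24.

24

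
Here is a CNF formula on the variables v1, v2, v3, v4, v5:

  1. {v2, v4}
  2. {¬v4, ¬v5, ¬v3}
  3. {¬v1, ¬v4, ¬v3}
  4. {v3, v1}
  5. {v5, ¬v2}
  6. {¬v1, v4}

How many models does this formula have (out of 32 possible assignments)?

Satisfying assignments:
  v1=F v2=F v3=T v4=T v5=F
  v1=F v2=T v3=T v4=F v5=T
  v1=T v2=F v3=F v4=T v5=F
  v1=T v2=F v3=F v4=T v5=T
  v1=T v2=T v3=F v4=T v5=T
Count: 5.

5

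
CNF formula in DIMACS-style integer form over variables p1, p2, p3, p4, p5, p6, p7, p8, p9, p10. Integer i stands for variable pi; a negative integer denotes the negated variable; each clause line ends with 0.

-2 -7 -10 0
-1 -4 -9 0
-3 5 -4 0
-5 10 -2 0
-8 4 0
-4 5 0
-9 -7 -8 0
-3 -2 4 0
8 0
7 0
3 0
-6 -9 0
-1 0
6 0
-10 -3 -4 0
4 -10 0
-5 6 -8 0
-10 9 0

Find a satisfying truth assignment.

The clause (p8) is unit: p8 must be True.
Unit propagation: (p4) forces p4 = True.
The clause (p5) is unit: p5 must be True.
(p7) is a unit clause, so p7 = True.
Unit propagation: (NOT p9) forces p9 = False.
(p3) is a unit clause, so p3 = True.
Unit propagation: (NOT p1) forces p1 = False.
The clause (p6) is unit: p6 must be True.
(NOT p10) is a unit clause, so p10 = False.
(NOT p2) is a unit clause, so p2 = False.

p1 = 0  p2 = 0  p3 = 1  p4 = 1  p5 = 1  p6 = 1  p7 = 1  p8 = 1  p9 = 0  p10 = 0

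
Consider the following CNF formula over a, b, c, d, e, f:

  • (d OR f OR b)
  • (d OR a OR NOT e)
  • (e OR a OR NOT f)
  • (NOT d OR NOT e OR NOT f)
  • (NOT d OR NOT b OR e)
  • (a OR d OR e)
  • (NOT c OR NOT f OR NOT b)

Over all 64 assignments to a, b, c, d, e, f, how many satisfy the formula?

24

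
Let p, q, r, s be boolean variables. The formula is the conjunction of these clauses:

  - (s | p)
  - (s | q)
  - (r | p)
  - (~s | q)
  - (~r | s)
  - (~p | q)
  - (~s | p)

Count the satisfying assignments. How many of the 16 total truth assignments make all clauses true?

3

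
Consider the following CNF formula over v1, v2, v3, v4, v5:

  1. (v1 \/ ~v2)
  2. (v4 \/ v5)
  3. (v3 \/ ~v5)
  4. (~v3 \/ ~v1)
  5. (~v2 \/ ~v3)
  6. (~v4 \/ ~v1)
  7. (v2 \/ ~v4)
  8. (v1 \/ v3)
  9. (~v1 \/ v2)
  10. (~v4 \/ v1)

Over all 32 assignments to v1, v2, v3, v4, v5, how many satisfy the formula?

1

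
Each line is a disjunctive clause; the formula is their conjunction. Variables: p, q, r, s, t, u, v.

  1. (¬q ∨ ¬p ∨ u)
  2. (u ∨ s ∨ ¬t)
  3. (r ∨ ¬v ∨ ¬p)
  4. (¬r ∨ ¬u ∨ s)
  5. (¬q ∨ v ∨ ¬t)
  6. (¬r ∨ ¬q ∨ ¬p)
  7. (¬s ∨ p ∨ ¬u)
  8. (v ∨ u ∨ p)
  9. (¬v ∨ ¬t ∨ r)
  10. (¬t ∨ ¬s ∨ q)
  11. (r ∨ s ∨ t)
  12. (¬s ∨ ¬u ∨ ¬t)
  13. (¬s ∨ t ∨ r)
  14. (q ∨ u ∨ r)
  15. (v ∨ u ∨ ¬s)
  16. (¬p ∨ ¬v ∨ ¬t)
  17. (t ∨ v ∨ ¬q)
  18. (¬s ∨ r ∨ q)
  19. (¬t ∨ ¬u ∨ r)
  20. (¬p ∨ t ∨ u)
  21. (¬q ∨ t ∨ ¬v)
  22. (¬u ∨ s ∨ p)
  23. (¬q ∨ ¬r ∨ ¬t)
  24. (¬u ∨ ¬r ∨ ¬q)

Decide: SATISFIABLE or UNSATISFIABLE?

Set p = True and propagate.
Try q = False.
For the remaining variables, r = True, s = True, t = False, u = True, v = True works.
So p=T, q=F, r=T, s=T, t=F, u=T, v=T is a satisfying assignment.

SATISFIABLE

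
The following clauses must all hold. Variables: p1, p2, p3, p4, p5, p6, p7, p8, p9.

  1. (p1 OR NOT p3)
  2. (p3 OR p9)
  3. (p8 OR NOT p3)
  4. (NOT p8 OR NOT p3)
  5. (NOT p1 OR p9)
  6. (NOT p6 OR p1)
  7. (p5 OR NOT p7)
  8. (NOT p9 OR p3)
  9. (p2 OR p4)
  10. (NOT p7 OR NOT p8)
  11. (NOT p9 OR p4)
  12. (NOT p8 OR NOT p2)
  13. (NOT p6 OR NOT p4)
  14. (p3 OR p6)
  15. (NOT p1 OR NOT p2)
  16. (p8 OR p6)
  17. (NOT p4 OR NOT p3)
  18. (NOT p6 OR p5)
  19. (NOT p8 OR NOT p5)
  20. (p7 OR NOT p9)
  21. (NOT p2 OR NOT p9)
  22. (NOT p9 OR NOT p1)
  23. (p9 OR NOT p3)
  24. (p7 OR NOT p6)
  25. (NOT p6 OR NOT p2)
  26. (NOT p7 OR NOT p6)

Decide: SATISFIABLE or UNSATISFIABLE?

UNSATISFIABLE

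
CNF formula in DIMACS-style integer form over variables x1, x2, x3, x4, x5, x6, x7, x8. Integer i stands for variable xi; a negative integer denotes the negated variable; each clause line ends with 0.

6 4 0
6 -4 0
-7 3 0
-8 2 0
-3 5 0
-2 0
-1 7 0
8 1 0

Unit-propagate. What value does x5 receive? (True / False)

True

(~x2) stands alone — x2 = False.
(x2 \/ ~x8) with x2 = False leaves only ~x8, so x8 = False.
In (x1 \/ x8), x8 is now false; x1 must hold, so x1 = True.
(x7 \/ ~x1) with x1 = True leaves only x7, so x7 = True.
(~x7 \/ x3) with x7 = True leaves only x3, so x3 = True.
In (~x3 \/ x5), ~x3 is now false; x5 must hold, so x5 = True.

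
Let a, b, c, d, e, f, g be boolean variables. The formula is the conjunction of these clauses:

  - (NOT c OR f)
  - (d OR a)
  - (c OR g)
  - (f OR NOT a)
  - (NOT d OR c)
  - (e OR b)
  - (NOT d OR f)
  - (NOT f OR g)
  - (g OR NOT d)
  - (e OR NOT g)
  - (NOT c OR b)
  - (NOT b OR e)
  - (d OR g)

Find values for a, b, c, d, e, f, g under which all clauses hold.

a=True, b=True, c=True, d=True, e=True, f=True, g=True

e occurs only positively in the remaining clauses — set e = True.
Try a = True.
  then f is forced to True.
  then g is forced to True.
For the remaining variables, b = True, c = True, d = True works.
Every clause has at least one true literal under this assignment.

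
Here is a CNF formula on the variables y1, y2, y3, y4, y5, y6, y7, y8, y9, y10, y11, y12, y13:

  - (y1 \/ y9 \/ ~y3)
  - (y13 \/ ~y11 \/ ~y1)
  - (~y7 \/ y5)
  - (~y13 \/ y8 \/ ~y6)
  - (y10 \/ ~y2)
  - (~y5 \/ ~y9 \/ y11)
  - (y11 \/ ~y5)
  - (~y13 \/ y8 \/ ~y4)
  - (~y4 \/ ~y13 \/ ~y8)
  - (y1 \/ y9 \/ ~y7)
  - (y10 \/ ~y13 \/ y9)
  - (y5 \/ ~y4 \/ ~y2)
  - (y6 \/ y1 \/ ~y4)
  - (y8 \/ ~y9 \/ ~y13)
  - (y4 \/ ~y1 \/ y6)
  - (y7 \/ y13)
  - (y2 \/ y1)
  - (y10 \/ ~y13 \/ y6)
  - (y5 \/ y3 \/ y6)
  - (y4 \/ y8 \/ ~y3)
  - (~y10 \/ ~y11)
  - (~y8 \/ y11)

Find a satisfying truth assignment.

Set y1 = True and propagate.
Branch on y2: take y2 = False.
Try y3 = True.
For the remaining variables, y4 = False, y5 = True, y6 = True, y7 = False, y8 = True, y9 = True, y10 = False, y11 = True, y12 = True, y13 = True works.
Every clause has at least one true literal under this assignment.

y1=T, y2=F, y3=T, y4=F, y5=T, y6=T, y7=F, y8=T, y9=T, y10=F, y11=T, y12=T, y13=T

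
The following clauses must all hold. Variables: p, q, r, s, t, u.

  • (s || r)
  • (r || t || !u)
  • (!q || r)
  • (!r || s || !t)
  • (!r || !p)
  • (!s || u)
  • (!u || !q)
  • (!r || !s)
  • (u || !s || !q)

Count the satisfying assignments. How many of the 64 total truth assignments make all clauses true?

5

Satisfying assignments:
  p=0 q=0 r=0 s=1 t=1 u=1
  p=0 q=0 r=1 s=0 t=0 u=0
  p=0 q=0 r=1 s=0 t=0 u=1
  p=0 q=1 r=1 s=0 t=0 u=0
  p=1 q=0 r=0 s=1 t=1 u=1
Count: 5.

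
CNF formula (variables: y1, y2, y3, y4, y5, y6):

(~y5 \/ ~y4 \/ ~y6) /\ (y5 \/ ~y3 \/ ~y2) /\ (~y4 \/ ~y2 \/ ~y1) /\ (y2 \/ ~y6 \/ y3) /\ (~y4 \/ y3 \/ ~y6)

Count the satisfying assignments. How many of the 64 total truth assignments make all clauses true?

37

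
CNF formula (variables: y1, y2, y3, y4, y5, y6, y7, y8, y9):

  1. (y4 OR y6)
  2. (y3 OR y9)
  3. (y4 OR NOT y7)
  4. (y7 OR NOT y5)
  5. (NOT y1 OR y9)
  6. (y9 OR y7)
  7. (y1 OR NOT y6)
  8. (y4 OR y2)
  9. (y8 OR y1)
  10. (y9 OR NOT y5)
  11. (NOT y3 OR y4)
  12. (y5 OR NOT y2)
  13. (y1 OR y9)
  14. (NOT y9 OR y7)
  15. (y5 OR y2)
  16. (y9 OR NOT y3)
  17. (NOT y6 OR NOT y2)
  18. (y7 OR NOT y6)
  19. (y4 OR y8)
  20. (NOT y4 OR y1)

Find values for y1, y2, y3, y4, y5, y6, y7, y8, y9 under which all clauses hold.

y1=T  y2=T  y3=T  y4=T  y5=T  y6=F  y7=T  y8=F  y9=T

Try y1 = True.
  then y9 is forced to True.
  then y7 is forced to True.
  then y4 is forced to True.
Branch on y2: take y2 = True.
  then y5 is forced to True.
  then y6 is forced to False.
y3, y8 are now unconstrained; take y3 = True, y8 = False.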